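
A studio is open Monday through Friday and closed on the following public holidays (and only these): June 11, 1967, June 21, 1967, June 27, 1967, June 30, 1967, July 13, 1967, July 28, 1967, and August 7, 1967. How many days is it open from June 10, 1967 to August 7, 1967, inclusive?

June 10, 1967 is a Saturday.
The range spans 59 days (inclusive of both endpoints).
59 = 7 × 8 + 3, so there are 8 full weeks plus 3 extra days.
Each full week contributes 5 weekdays (Mon–Fri): 8 × 5 = 40.
The 3 extra days are Saturday, Sunday, Monday — 1 of them qualifies.
Total: 40 + 1 = 41.
Holidays: June 11, 1967 (Sun); June 21, 1967 (Wed); June 27, 1967 (Tue); June 30, 1967 (Fri); July 13, 1967 (Thu); July 28, 1967 (Fri); August 7, 1967 (Mon).
6 of the 7 holidays fall on weekdays; the rest are weekends and were already excluded.
Business days: 41 − 6 = 35.

35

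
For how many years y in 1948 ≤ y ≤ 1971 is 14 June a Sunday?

Day of week of June 14 in each year:
1948: Mon, 1949: Tue, 1950: Wed, 1951: Thu, 1952: Sat, 1953: Sun ✓, 1954: Mon, 1955: Tue, 1956: Thu, 1957: Fri, 1958: Sat, 1959: Sun ✓, 1960: Tue, 1961: Wed, 1962: Thu, 1963: Fri, 1964: Sun ✓, 1965: Mon, 1966: Tue, 1967: Wed, 1968: Fri, 1969: Sat, 1970: Sun ✓, 1971: Mon
Sundays: 1953, 1959, 1964, 1970.

4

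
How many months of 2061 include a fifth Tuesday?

4

A month has five Tuesdays exactly when Tuesday falls within its first (length − 28) days.
Jan: 31 days, starts Sat → 5 of Sat, Sun, Mon
Feb: 28 days, starts Tue → 5 of (none)
Mar: 31 days, starts Tue → 5 of Tue, Wed, Thu ✓
Apr: 30 days, starts Fri → 5 of Fri, Sat
May: 31 days, starts Sun → 5 of Sun, Mon, Tue ✓
Jun: 30 days, starts Wed → 5 of Wed, Thu
Jul: 31 days, starts Fri → 5 of Fri, Sat, Sun
Aug: 31 days, starts Mon → 5 of Mon, Tue, Wed ✓
Sep: 30 days, starts Thu → 5 of Thu, Fri
Oct: 31 days, starts Sat → 5 of Sat, Sun, Mon
Nov: 30 days, starts Tue → 5 of Tue, Wed ✓
Dec: 31 days, starts Thu → 5 of Thu, Fri, Sat
Months with five Tuesdays: Mar, May, Aug, Nov.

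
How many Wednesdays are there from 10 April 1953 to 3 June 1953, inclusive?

8

10 April 1953 is a Friday.
The range spans 55 days (inclusive of both endpoints).
55 = 7 × 7 + 6, so there are 7 full weeks plus 6 extra days.
Each full week contributes one Wednesday: 7 so far.
The 6 extra days are Fri, Sat, Sun, Mon, Tue, Wed — 1 of them qualifies.
Total: 7 + 1 = 8.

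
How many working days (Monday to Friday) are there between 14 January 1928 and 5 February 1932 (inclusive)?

14 January 1928 is a Saturday.
That's 1484 days from start to end, counting both.
1484 = 7 × 212, so the span is exactly 212 full weeks.
Each full week contributes 5 weekdays (Mon–Fri): 212 × 5 = 1060.
Total: 1060.

1060 weekdays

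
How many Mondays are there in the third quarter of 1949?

13

July 1, 1949 is a Friday.
The range spans 92 days (inclusive of both endpoints).
92 = 7 × 13 + 1, so there are 13 full weeks plus 1 extra day.
Each full week contributes one Monday: 13 so far.
The 1 extra day is Friday — none qualify.
Total: 13 + 0 = 13.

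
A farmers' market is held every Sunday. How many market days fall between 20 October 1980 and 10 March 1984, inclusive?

176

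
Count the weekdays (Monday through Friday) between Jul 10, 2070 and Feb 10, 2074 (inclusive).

937 weekdays

Jul 10, 2070 is a Thursday.
That's 1312 days from start to end, counting both.
1312 = 7 × 187 + 3, so there are 187 full weeks plus 3 extra days.
Each full week contributes 5 weekdays (Mon–Fri): 187 × 5 = 935.
The 3 extra days are Thu, Fri, Sat — 2 of them qualify.
Total: 935 + 2 = 937.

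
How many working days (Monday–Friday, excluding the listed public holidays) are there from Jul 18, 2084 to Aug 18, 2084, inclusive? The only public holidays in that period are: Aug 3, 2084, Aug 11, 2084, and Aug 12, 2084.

22 working days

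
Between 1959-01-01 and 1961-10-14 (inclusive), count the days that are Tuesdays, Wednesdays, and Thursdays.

436

1959-01-01 is a Thursday.
From 1959-01-01 to 1961-10-14 is 1018 days inclusive.
1018 = 7 × 145 + 3, so there are 145 full weeks plus 3 extra days.
Each full week contributes 3 days from the set (Tue, Wed, Thu): 145 × 3 = 435.
The 3 extra days are Thu, Fri, Sat — 1 of them qualifies.
Total: 435 + 1 = 436.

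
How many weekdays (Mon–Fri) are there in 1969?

261 weekdays

January 1, 1969 is a Wednesday.
From January 1, 1969 to December 31, 1969 is 365 days inclusive.
365 = 7 × 52 + 1, so there are 52 full weeks plus 1 extra day.
Each full week contributes 5 weekdays (Mon–Fri): 52 × 5 = 260.
The 1 extra day is Wednesday — 1 of them qualifies.
Total: 260 + 1 = 261.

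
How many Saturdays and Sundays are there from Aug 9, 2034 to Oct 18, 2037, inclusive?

Aug 9, 2034 is a Wednesday.
That's 1167 days from start to end, counting both.
1167 = 7 × 166 + 5, so there are 166 full weeks plus 5 extra days.
Each full week contributes 2 weekend days (Sat, Sun): 166 × 2 = 332.
The 5 extra days are Wednesday, Thursday, Friday, Saturday, Sunday — 2 of them qualify.
Total: 332 + 2 = 334.

334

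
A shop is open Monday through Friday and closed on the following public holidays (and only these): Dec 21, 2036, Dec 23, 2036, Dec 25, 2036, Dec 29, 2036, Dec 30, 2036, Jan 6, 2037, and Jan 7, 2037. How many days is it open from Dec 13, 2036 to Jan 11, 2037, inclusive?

14 business days

Dec 13, 2036 is a Saturday.
That's 30 days from start to end, counting both.
30 = 7 × 4 + 2, so there are 4 full weeks plus 2 extra days.
Each full week contributes 5 weekdays (Mon–Fri): 4 × 5 = 20.
The 2 extra days are Saturday, Sunday — none qualify.
Total: 20 + 0 = 20.
Holidays: Dec 21, 2036 (Sun); Dec 23, 2036 (Tue); Dec 25, 2036 (Thu); Dec 29, 2036 (Mon); Dec 30, 2036 (Tue); Jan 6, 2037 (Tue); Jan 7, 2037 (Wed).
6 of the 7 holidays fall on weekdays; the rest are weekends and were already excluded.
Business days: 20 − 6 = 14.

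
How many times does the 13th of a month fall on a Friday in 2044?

1

The 13th falls on a Friday when the month's 13th has weekday Fri.
Jan 13 is Wed; Feb 13 is Sat; Mar 13 is Sun; Apr 13 is Wed; May 13 is Fri ✓; Jun 13 is Mon; Jul 13 is Wed; Aug 13 is Sat; Sep 13 is Tue; Oct 13 is Thu; Nov 13 is Sun; Dec 13 is Tue.
Friday the 13ths: May.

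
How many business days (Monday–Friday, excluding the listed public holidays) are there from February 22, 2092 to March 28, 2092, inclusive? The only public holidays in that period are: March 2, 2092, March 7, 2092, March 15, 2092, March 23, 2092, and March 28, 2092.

24

February 22, 2092 is a Friday.
From February 22, 2092 to March 28, 2092 is 36 days inclusive.
36 = 7 × 5 + 1, so there are 5 full weeks plus 1 extra day.
Each full week contributes 5 weekdays (Mon–Fri): 5 × 5 = 25.
The 1 extra day is Fri — 1 of them qualifies.
Total: 25 + 1 = 26.
Holidays: March 2, 2092 (Sun); March 7, 2092 (Fri); March 15, 2092 (Sat); March 23, 2092 (Sun); March 28, 2092 (Fri).
2 of the 5 holidays fall on weekdays; the rest are weekends and were already excluded.
Business days: 26 − 2 = 24.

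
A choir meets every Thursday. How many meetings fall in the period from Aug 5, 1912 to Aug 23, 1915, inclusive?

Aug 5, 1912 is a Monday.
That's 1114 days from start to end, counting both.
1114 = 7 × 159 + 1, so there are 159 full weeks plus 1 extra day.
Each full week contributes one Thursday: 159 so far.
The 1 extra day is Monday — none qualify.
Total: 159 + 0 = 159.

159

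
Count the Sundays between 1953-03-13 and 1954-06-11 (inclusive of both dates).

1953-03-13 is a Friday.
From 1953-03-13 to 1954-06-11 is 456 days inclusive.
456 = 7 × 65 + 1, so there are 65 full weeks plus 1 extra day.
Each full week contributes one Sunday: 65 so far.
The 1 extra day is Friday — none qualify.
Total: 65 + 0 = 65.

65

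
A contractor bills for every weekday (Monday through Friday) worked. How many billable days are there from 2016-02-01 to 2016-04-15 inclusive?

55 weekdays

2016-02-01 is a Monday.
From 2016-02-01 to 2016-04-15 is 75 days inclusive.
75 = 7 × 10 + 5, so there are 10 full weeks plus 5 extra days.
Each full week contributes 5 weekdays (Mon–Fri): 10 × 5 = 50.
The 5 extra days are Mon, Tue, Wed, Thu, Fri — 5 of them qualify.
Total: 50 + 5 = 55.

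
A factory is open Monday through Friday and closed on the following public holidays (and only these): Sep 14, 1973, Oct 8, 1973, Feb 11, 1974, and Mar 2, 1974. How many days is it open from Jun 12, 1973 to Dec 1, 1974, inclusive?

381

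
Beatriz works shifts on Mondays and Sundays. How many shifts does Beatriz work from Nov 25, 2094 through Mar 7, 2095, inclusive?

30

Nov 25, 2094 is a Thursday.
The range spans 103 days (inclusive of both endpoints).
103 = 7 × 14 + 5, so there are 14 full weeks plus 5 extra days.
Each full week contributes 2 days from the set (Mon, Sun): 14 × 2 = 28.
The 5 extra days are Thu, Fri, Sat, Sun, Mon — 2 of them qualify.
Total: 28 + 2 = 30.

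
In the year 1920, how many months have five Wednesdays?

4

A month has five Wednesdays exactly when Wednesday falls within its first (length − 28) days.
Jan: 31 days, starts Thu → 5 of Thu, Fri, Sat
Feb: 29 days, starts Sun → 5 of Sun
Mar: 31 days, starts Mon → 5 of Mon, Tue, Wed ✓
Apr: 30 days, starts Thu → 5 of Thu, Fri
May: 31 days, starts Sat → 5 of Sat, Sun, Mon
Jun: 30 days, starts Tue → 5 of Tue, Wed ✓
Jul: 31 days, starts Thu → 5 of Thu, Fri, Sat
Aug: 31 days, starts Sun → 5 of Sun, Mon, Tue
Sep: 30 days, starts Wed → 5 of Wed, Thu ✓
Oct: 31 days, starts Fri → 5 of Fri, Sat, Sun
Nov: 30 days, starts Mon → 5 of Mon, Tue
Dec: 31 days, starts Wed → 5 of Wed, Thu, Fri ✓
Months with five Wednesdays: Mar, Jun, Sep, Dec.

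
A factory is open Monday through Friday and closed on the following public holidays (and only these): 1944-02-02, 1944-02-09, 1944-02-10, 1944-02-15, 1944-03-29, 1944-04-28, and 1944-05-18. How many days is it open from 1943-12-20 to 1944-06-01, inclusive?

1943-12-20 is a Monday.
That's 165 days from start to end, counting both.
165 = 7 × 23 + 4, so there are 23 full weeks plus 4 extra days.
Each full week contributes 5 weekdays (Mon–Fri): 23 × 5 = 115.
The 4 extra days are Monday, Tuesday, Wednesday, Thursday — 4 of them qualify.
Total: 115 + 4 = 119.
Holidays: 1944-02-02 (Wed); 1944-02-09 (Wed); 1944-02-10 (Thu); 1944-02-15 (Tue); 1944-03-29 (Wed); 1944-04-28 (Fri); 1944-05-18 (Thu).
All 7 holidays fall on weekdays, so subtract 7.
Business days: 119 − 7 = 112.

112 working days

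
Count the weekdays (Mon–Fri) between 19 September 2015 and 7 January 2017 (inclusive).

340

19 September 2015 is a Saturday.
That's 477 days from start to end, counting both.
477 = 7 × 68 + 1, so there are 68 full weeks plus 1 extra day.
Each full week contributes 5 weekdays (Mon–Fri): 68 × 5 = 340.
The 1 extra day is Saturday — none qualify.
Total: 340 + 0 = 340.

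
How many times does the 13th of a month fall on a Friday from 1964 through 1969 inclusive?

9

Friday-the-13ths by year:
1964: Mar, Nov
1965: Aug
1966: May
1967: Jan, Oct
1968: Sep, Dec
1969: Jun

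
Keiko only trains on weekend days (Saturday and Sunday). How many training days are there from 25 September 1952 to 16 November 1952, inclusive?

16

25 September 1952 is a Thursday.
From 25 September 1952 to 16 November 1952 is 53 days inclusive.
53 = 7 × 7 + 4, so there are 7 full weeks plus 4 extra days.
Each full week contributes 2 weekend days (Sat, Sun): 7 × 2 = 14.
The 4 extra days are Thursday, Friday, Saturday, Sunday — 2 of them qualify.
Total: 14 + 2 = 16.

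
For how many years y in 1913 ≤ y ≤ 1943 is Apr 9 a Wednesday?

5

Day of week of April 9 in each year:
1913: Wed ✓, 1914: Thu, 1915: Fri, 1916: Sun, 1917: Mon, 1918: Tue, 1919: Wed ✓, 1920: Fri, 1921: Sat, 1922: Sun, 1923: Mon, 1924: Wed ✓, 1925: Thu, 1926: Fri, 1927: Sat, 1928: Mon, 1929: Tue, 1930: Wed ✓, 1931: Thu, 1932: Sat, 1933: Sun, 1934: Mon, 1935: Tue, 1936: Thu, 1937: Fri, 1938: Sat, 1939: Sun, 1940: Tue, 1941: Wed ✓, 1942: Thu, 1943: Fri
Wednesdays: 1913, 1919, 1924, 1930, 1941.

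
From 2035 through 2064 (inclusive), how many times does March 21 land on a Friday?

5

Day of week of March 21 in each year:
2035: Wed, 2036: Fri ✓, 2037: Sat, 2038: Sun, 2039: Mon, 2040: Wed, 2041: Thu, 2042: Fri ✓, 2043: Sat, 2044: Mon, 2045: Tue, 2046: Wed, 2047: Thu, 2048: Sat, 2049: Sun, 2050: Mon, 2051: Tue, 2052: Thu, 2053: Fri ✓, 2054: Sat, 2055: Sun, 2056: Tue, 2057: Wed, 2058: Thu, 2059: Fri ✓, 2060: Sun, 2061: Mon, 2062: Tue, 2063: Wed, 2064: Fri ✓
Fridays: 2036, 2042, 2053, 2059, 2064.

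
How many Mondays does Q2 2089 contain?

13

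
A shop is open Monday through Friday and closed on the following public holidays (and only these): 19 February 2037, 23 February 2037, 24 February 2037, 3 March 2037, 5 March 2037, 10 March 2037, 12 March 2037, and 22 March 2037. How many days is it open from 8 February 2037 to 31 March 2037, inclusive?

8 February 2037 is a Sunday.
The range spans 52 days (inclusive of both endpoints).
52 = 7 × 7 + 3, so there are 7 full weeks plus 3 extra days.
Each full week contributes 5 weekdays (Mon–Fri): 7 × 5 = 35.
The 3 extra days are Sun, Mon, Tue — 2 of them qualify.
Total: 35 + 2 = 37.
Holidays: 19 February 2037 (Thu); 23 February 2037 (Mon); 24 February 2037 (Tue); 3 March 2037 (Tue); 5 March 2037 (Thu); 10 March 2037 (Tue); 12 March 2037 (Thu); 22 March 2037 (Sun).
7 of the 8 holidays fall on weekdays; the rest are weekends and were already excluded.
Business days: 37 − 7 = 30.

30 business days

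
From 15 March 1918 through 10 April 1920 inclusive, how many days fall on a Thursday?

108 Thursdays

15 March 1918 is a Friday.
The range spans 758 days (inclusive of both endpoints).
758 = 7 × 108 + 2, so there are 108 full weeks plus 2 extra days.
Each full week contributes one Thursday: 108 so far.
The 2 extra days are Fri, Sat — none qualify.
Total: 108 + 0 = 108.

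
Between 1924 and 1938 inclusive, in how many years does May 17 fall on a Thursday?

Day of week of May 17 in each year:
1924: Sat, 1925: Sun, 1926: Mon, 1927: Tue, 1928: Thu ✓, 1929: Fri, 1930: Sat, 1931: Sun, 1932: Tue, 1933: Wed, 1934: Thu ✓, 1935: Fri, 1936: Sun, 1937: Mon, 1938: Tue
Thursdays: 1928, 1934.

2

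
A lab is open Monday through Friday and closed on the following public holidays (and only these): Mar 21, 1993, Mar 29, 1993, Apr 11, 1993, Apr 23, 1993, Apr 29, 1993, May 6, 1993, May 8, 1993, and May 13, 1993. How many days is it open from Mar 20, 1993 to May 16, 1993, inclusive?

35

Mar 20, 1993 is a Saturday.
From Mar 20, 1993 to May 16, 1993 is 58 days inclusive.
58 = 7 × 8 + 2, so there are 8 full weeks plus 2 extra days.
Each full week contributes 5 weekdays (Mon–Fri): 8 × 5 = 40.
The 2 extra days are Saturday, Sunday — none qualify.
Total: 40 + 0 = 40.
Holidays: Mar 21, 1993 (Sun); Mar 29, 1993 (Mon); Apr 11, 1993 (Sun); Apr 23, 1993 (Fri); Apr 29, 1993 (Thu); May 6, 1993 (Thu); May 8, 1993 (Sat); May 13, 1993 (Thu).
5 of the 8 holidays fall on weekdays; the rest are weekends and were already excluded.
Business days: 40 − 5 = 35.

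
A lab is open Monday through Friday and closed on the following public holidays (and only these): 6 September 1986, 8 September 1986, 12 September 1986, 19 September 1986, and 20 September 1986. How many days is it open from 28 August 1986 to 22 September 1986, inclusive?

28 August 1986 is a Thursday.
The range spans 26 days (inclusive of both endpoints).
26 = 7 × 3 + 5, so there are 3 full weeks plus 5 extra days.
Each full week contributes 5 weekdays (Mon–Fri): 3 × 5 = 15.
The 5 extra days are Thu, Fri, Sat, Sun, Mon — 3 of them qualify.
Total: 15 + 3 = 18.
Holidays: 6 September 1986 (Sat); 8 September 1986 (Mon); 12 September 1986 (Fri); 19 September 1986 (Fri); 20 September 1986 (Sat).
3 of the 5 holidays fall on weekdays; the rest are weekends and were already excluded.
Business days: 18 − 3 = 15.

15 business days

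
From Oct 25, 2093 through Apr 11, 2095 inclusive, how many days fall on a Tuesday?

Oct 25, 2093 is a Sunday.
The range spans 534 days (inclusive of both endpoints).
534 = 7 × 76 + 2, so there are 76 full weeks plus 2 extra days.
Each full week contributes one Tuesday: 76 so far.
The 2 extra days are Sunday, Monday — none qualify.
Total: 76 + 0 = 76.

76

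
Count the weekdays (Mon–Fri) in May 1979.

23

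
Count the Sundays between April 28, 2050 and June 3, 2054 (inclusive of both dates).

April 28, 2050 is a Thursday.
The range spans 1498 days (inclusive of both endpoints).
1498 = 7 × 214, so the span is exactly 214 full weeks.
Each full week contributes one Sunday: 214 so far.

214 Sundays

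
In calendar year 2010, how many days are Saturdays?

52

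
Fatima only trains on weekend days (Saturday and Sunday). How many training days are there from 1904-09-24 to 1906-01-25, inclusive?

140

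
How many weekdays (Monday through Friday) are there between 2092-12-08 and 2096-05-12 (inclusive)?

2092-12-08 is a Monday.
From 2092-12-08 to 2096-05-12 is 1252 days inclusive.
1252 = 7 × 178 + 6, so there are 178 full weeks plus 6 extra days.
Each full week contributes 5 weekdays (Mon–Fri): 178 × 5 = 890.
The 6 extra days are Monday, Tuesday, Wednesday, Thursday, Friday, Saturday — 5 of them qualify.
Total: 890 + 5 = 895.

895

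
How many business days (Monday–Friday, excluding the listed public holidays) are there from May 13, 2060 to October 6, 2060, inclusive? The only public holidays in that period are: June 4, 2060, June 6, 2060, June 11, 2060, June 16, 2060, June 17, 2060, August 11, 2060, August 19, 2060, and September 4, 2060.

99 business days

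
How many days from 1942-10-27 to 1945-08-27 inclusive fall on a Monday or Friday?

296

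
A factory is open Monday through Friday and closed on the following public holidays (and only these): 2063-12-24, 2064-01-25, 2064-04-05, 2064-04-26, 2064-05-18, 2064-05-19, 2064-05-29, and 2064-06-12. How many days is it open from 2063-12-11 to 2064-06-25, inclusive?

137

2063-12-11 is a Tuesday.
That's 198 days from start to end, counting both.
198 = 7 × 28 + 2, so there are 28 full weeks plus 2 extra days.
Each full week contributes 5 weekdays (Mon–Fri): 28 × 5 = 140.
The 2 extra days are Tuesday, Wednesday — 2 of them qualify.
Total: 140 + 2 = 142.
Holidays: 2063-12-24 (Mon); 2064-01-25 (Fri); 2064-04-05 (Sat); 2064-04-26 (Sat); 2064-05-18 (Sun); 2064-05-19 (Mon); 2064-05-29 (Thu); 2064-06-12 (Thu).
5 of the 8 holidays fall on weekdays; the rest are weekends and were already excluded.
Business days: 142 − 5 = 137.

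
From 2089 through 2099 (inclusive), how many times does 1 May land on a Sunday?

Day of week of May 1 in each year:
2089: Sun ✓, 2090: Mon, 2091: Tue, 2092: Thu, 2093: Fri, 2094: Sat, 2095: Sun ✓, 2096: Tue, 2097: Wed, 2098: Thu, 2099: Fri
Sundays: 2089, 2095.

2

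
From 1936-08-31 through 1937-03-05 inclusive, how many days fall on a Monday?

27

1936-08-31 is a Monday.
From 1936-08-31 to 1937-03-05 is 187 days inclusive.
187 = 7 × 26 + 5, so there are 26 full weeks plus 5 extra days.
Each full week contributes one Monday: 26 so far.
The 5 extra days are Monday, Tuesday, Wednesday, Thursday, Friday — 1 of them qualifies.
Total: 26 + 1 = 27.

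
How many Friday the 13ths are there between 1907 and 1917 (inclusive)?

Friday-the-13ths by year:
1907: Sep, Dec
1908: Mar, Nov
1909: Aug
1910: May
1911: Jan, Oct
1912: Sep, Dec
1913: Jun
1914: Feb, Mar, Nov
1915: Aug
1916: Oct
1917: Apr, Jul

18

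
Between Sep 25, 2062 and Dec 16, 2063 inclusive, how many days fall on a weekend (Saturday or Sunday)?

Sep 25, 2062 is a Monday.
That's 448 days from start to end, counting both.
448 = 7 × 64, so the span is exactly 64 full weeks.
Each full week contributes 2 weekend days (Sat, Sun): 64 × 2 = 128.
Total: 128.

128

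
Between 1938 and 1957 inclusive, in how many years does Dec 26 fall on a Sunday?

Day of week of December 26 in each year:
1938: Mon, 1939: Tue, 1940: Thu, 1941: Fri, 1942: Sat, 1943: Sun ✓, 1944: Tue, 1945: Wed, 1946: Thu, 1947: Fri, 1948: Sun ✓, 1949: Mon, 1950: Tue, 1951: Wed, 1952: Fri, 1953: Sat, 1954: Sun ✓, 1955: Mon, 1956: Wed, 1957: Thu
Sundays: 1943, 1948, 1954.

3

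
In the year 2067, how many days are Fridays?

52

1 January 2067 is a Saturday.
The range spans 365 days (inclusive of both endpoints).
365 = 7 × 52 + 1, so there are 52 full weeks plus 1 extra day.
Each full week contributes one Friday: 52 so far.
The 1 extra day is Sat — none qualify.
Total: 52 + 0 = 52.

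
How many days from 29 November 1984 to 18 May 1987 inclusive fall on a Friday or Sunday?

29 November 1984 is a Thursday.
From 29 November 1984 to 18 May 1987 is 901 days inclusive.
901 = 7 × 128 + 5, so there are 128 full weeks plus 5 extra days.
Each full week contributes 2 days from the set (Fri, Sun): 128 × 2 = 256.
The 5 extra days are Thursday, Friday, Saturday, Sunday, Monday — 2 of them qualify.
Total: 256 + 2 = 258.

258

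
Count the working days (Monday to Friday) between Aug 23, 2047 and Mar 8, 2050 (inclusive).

Aug 23, 2047 is a Friday.
From Aug 23, 2047 to Mar 8, 2050 is 929 days inclusive.
929 = 7 × 132 + 5, so there are 132 full weeks plus 5 extra days.
Each full week contributes 5 weekdays (Mon–Fri): 132 × 5 = 660.
The 5 extra days are Friday, Saturday, Sunday, Monday, Tuesday — 3 of them qualify.
Total: 660 + 3 = 663.

663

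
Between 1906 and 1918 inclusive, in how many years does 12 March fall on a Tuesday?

3

Day of week of March 12 in each year:
1906: Mon, 1907: Tue ✓, 1908: Thu, 1909: Fri, 1910: Sat, 1911: Sun, 1912: Tue ✓, 1913: Wed, 1914: Thu, 1915: Fri, 1916: Sun, 1917: Mon, 1918: Tue ✓
Tuesdays: 1907, 1912, 1918.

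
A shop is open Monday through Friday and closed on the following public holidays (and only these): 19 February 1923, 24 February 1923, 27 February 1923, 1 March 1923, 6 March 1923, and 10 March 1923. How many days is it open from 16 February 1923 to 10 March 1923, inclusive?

16 February 1923 is a Friday.
That's 23 days from start to end, counting both.
23 = 7 × 3 + 2, so there are 3 full weeks plus 2 extra days.
Each full week contributes 5 weekdays (Mon–Fri): 3 × 5 = 15.
The 2 extra days are Friday, Saturday — 1 of them qualifies.
Total: 15 + 1 = 16.
Holidays: 19 February 1923 (Mon); 24 February 1923 (Sat); 27 February 1923 (Tue); 1 March 1923 (Thu); 6 March 1923 (Tue); 10 March 1923 (Sat).
4 of the 6 holidays fall on weekdays; the rest are weekends and were already excluded.
Business days: 16 − 4 = 12.

12 working days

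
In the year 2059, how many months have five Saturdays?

4

A month has five Saturdays exactly when Saturday falls within its first (length − 28) days.
Jan: 31 days, starts Wed → 5 of Wed, Thu, Fri
Feb: 28 days, starts Sat → 5 of (none)
Mar: 31 days, starts Sat → 5 of Sat, Sun, Mon ✓
Apr: 30 days, starts Tue → 5 of Tue, Wed
May: 31 days, starts Thu → 5 of Thu, Fri, Sat ✓
Jun: 30 days, starts Sun → 5 of Sun, Mon
Jul: 31 days, starts Tue → 5 of Tue, Wed, Thu
Aug: 31 days, starts Fri → 5 of Fri, Sat, Sun ✓
Sep: 30 days, starts Mon → 5 of Mon, Tue
Oct: 31 days, starts Wed → 5 of Wed, Thu, Fri
Nov: 30 days, starts Sat → 5 of Sat, Sun ✓
Dec: 31 days, starts Mon → 5 of Mon, Tue, Wed
Months with five Saturdays: Mar, May, Aug, Nov.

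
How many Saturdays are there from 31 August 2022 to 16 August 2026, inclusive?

207

31 August 2022 is a Wednesday.
That's 1447 days from start to end, counting both.
1447 = 7 × 206 + 5, so there are 206 full weeks plus 5 extra days.
Each full week contributes one Saturday: 206 so far.
The 5 extra days are Wednesday, Thursday, Friday, Saturday, Sunday — 1 of them qualifies.
Total: 206 + 1 = 207.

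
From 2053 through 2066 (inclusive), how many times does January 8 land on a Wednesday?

2

Day of week of January 8 in each year:
2053: Wed ✓, 2054: Thu, 2055: Fri, 2056: Sat, 2057: Mon, 2058: Tue, 2059: Wed ✓, 2060: Thu, 2061: Sat, 2062: Sun, 2063: Mon, 2064: Tue, 2065: Thu, 2066: Fri
Wednesdays: 2053, 2059.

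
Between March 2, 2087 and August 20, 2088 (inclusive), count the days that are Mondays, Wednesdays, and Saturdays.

230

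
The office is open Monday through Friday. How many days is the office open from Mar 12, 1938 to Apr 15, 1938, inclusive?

25 weekdays

Mar 12, 1938 is a Saturday.
From Mar 12, 1938 to Apr 15, 1938 is 35 days inclusive.
35 = 7 × 5, so the span is exactly 5 full weeks.
Each full week contributes 5 weekdays (Mon–Fri): 5 × 5 = 25.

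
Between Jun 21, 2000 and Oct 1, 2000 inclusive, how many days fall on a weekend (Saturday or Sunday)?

Jun 21, 2000 is a Wednesday.
From Jun 21, 2000 to Oct 1, 2000 is 103 days inclusive.
103 = 7 × 14 + 5, so there are 14 full weeks plus 5 extra days.
Each full week contributes 2 weekend days (Sat, Sun): 14 × 2 = 28.
The 5 extra days are Wed, Thu, Fri, Sat, Sun — 2 of them qualify.
Total: 28 + 2 = 30.

30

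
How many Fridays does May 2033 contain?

2033-05-01 is a Sunday.
That's 31 days from start to end, counting both.
31 = 7 × 4 + 3, so there are 4 full weeks plus 3 extra days.
Each full week contributes one Friday: 4 so far.
The 3 extra days are Sun, Mon, Tue — none qualify.
Total: 4 + 0 = 4.

4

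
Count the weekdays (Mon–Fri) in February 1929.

20

1 February 1929 is a Friday.
From 1 February 1929 to 28 February 1929 is 28 days inclusive.
28 = 7 × 4, so the span is exactly 4 full weeks.
Each full week contributes 5 weekdays (Mon–Fri): 4 × 5 = 20.
Total: 20.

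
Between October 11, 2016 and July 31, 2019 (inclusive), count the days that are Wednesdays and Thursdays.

October 11, 2016 is a Tuesday.
That's 1024 days from start to end, counting both.
1024 = 7 × 146 + 2, so there are 146 full weeks plus 2 extra days.
Each full week contributes 2 days from the set (Wed, Thu): 146 × 2 = 292.
The 2 extra days are Tue, Wed — 1 of them qualifies.
Total: 292 + 1 = 293.

293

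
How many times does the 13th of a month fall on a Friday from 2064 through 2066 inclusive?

Friday-the-13ths by year:
2064: Jun
2065: Feb, Mar, Nov
2066: Aug

5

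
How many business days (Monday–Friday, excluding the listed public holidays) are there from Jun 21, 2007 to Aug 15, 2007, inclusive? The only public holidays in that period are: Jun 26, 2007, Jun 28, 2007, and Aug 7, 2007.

37

Jun 21, 2007 is a Thursday.
The range spans 56 days (inclusive of both endpoints).
56 = 7 × 8, so the span is exactly 8 full weeks.
Each full week contributes 5 weekdays (Mon–Fri): 8 × 5 = 40.
Total: 40.
Holidays: Jun 26, 2007 (Tue); Jun 28, 2007 (Thu); Aug 7, 2007 (Tue).
All 3 holidays fall on weekdays, so subtract 3.
Business days: 40 − 3 = 37.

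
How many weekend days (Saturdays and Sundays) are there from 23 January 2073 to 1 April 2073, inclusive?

23 January 2073 is a Monday.
From 23 January 2073 to 1 April 2073 is 69 days inclusive.
69 = 7 × 9 + 6, so there are 9 full weeks plus 6 extra days.
Each full week contributes 2 weekend days (Sat, Sun): 9 × 2 = 18.
The 6 extra days are Monday, Tuesday, Wednesday, Thursday, Friday, Saturday — 1 of them qualifies.
Total: 18 + 1 = 19.

19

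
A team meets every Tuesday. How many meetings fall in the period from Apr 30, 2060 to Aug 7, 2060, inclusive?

Apr 30, 2060 is a Friday.
That's 100 days from start to end, counting both.
100 = 7 × 14 + 2, so there are 14 full weeks plus 2 extra days.
Each full week contributes one Tuesday: 14 so far.
The 2 extra days are Friday, Saturday — none qualify.
Total: 14 + 0 = 14.

14 Tuesdays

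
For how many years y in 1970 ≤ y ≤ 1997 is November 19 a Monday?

Day of week of November 19 in each year:
1970: Thu, 1971: Fri, 1972: Sun, 1973: Mon ✓, 1974: Tue, 1975: Wed, 1976: Fri, 1977: Sat, 1978: Sun, 1979: Mon ✓, 1980: Wed, 1981: Thu, 1982: Fri, 1983: Sat, 1984: Mon ✓, 1985: Tue, 1986: Wed, 1987: Thu, 1988: Sat, 1989: Sun, 1990: Mon ✓, 1991: Tue, 1992: Thu, 1993: Fri, 1994: Sat, 1995: Sun, 1996: Tue, 1997: Wed
Mondays: 1973, 1979, 1984, 1990.

4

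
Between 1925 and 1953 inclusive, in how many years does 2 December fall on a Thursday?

4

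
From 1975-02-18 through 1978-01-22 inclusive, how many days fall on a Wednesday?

153

1975-02-18 is a Tuesday.
From 1975-02-18 to 1978-01-22 is 1070 days inclusive.
1070 = 7 × 152 + 6, so there are 152 full weeks plus 6 extra days.
Each full week contributes one Wednesday: 152 so far.
The 6 extra days are Tue, Wed, Thu, Fri, Sat, Sun — 1 of them qualifies.
Total: 152 + 1 = 153.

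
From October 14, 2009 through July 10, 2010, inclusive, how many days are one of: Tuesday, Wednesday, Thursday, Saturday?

October 14, 2009 is a Wednesday.
From October 14, 2009 to July 10, 2010 is 270 days inclusive.
270 = 7 × 38 + 4, so there are 38 full weeks plus 4 extra days.
Each full week contributes 4 days from the set (Tue, Wed, Thu, Sat): 38 × 4 = 152.
The 4 extra days are Wed, Thu, Fri, Sat — 3 of them qualify.
Total: 152 + 3 = 155.

155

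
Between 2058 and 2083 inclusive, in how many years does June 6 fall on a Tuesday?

Day of week of June 6 in each year:
2058: Thu, 2059: Fri, 2060: Sun, 2061: Mon, 2062: Tue ✓, 2063: Wed, 2064: Fri, 2065: Sat, 2066: Sun, 2067: Mon, 2068: Wed, 2069: Thu, 2070: Fri, 2071: Sat, 2072: Mon, 2073: Tue ✓, 2074: Wed, 2075: Thu, 2076: Sat, 2077: Sun, 2078: Mon, 2079: Tue ✓, 2080: Thu, 2081: Fri, 2082: Sat, 2083: Sun
Tuesdays: 2062, 2073, 2079.

3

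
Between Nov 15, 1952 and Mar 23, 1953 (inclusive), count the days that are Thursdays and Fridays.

Nov 15, 1952 is a Saturday.
The range spans 129 days (inclusive of both endpoints).
129 = 7 × 18 + 3, so there are 18 full weeks plus 3 extra days.
Each full week contributes 2 days from the set (Thu, Fri): 18 × 2 = 36.
The 3 extra days are Saturday, Sunday, Monday — none qualify.
Total: 36 + 0 = 36.

36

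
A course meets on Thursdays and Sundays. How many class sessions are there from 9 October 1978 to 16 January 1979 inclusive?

28

9 October 1978 is a Monday.
The range spans 100 days (inclusive of both endpoints).
100 = 7 × 14 + 2, so there are 14 full weeks plus 2 extra days.
Each full week contributes 2 days from the set (Thu, Sun): 14 × 2 = 28.
The 2 extra days are Monday, Tuesday — none qualify.
Total: 28 + 0 = 28.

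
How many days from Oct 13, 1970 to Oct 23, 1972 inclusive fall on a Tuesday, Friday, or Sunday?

318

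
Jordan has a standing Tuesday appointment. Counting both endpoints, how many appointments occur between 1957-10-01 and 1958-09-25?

52

1957-10-01 is a Tuesday.
That's 360 days from start to end, counting both.
360 = 7 × 51 + 3, so there are 51 full weeks plus 3 extra days.
Each full week contributes one Tuesday: 51 so far.
The 3 extra days are Tue, Wed, Thu — 1 of them qualifies.
Total: 51 + 1 = 52.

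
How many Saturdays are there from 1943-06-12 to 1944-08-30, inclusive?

64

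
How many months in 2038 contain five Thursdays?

A month has five Thursdays exactly when Thursday falls within its first (length − 28) days.
Jan: 31 days, starts Fri → 5 of Fri, Sat, Sun
Feb: 28 days, starts Mon → 5 of (none)
Mar: 31 days, starts Mon → 5 of Mon, Tue, Wed
Apr: 30 days, starts Thu → 5 of Thu, Fri ✓
May: 31 days, starts Sat → 5 of Sat, Sun, Mon
Jun: 30 days, starts Tue → 5 of Tue, Wed
Jul: 31 days, starts Thu → 5 of Thu, Fri, Sat ✓
Aug: 31 days, starts Sun → 5 of Sun, Mon, Tue
Sep: 30 days, starts Wed → 5 of Wed, Thu ✓
Oct: 31 days, starts Fri → 5 of Fri, Sat, Sun
Nov: 30 days, starts Mon → 5 of Mon, Tue
Dec: 31 days, starts Wed → 5 of Wed, Thu, Fri ✓
Months with five Thursdays: Apr, Jul, Sep, Dec.

4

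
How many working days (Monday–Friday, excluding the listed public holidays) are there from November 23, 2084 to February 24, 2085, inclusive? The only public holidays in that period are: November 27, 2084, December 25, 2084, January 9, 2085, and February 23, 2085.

November 23, 2084 is a Thursday.
That's 94 days from start to end, counting both.
94 = 7 × 13 + 3, so there are 13 full weeks plus 3 extra days.
Each full week contributes 5 weekdays (Mon–Fri): 13 × 5 = 65.
The 3 extra days are Thu, Fri, Sat — 2 of them qualify.
Total: 65 + 2 = 67.
Holidays: November 27, 2084 (Mon); December 25, 2084 (Mon); January 9, 2085 (Tue); February 23, 2085 (Fri).
All 4 holidays fall on weekdays, so subtract 4.
Business days: 67 − 4 = 63.

63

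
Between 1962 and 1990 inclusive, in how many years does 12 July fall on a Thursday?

5

Day of week of July 12 in each year:
1962: Thu ✓, 1963: Fri, 1964: Sun, 1965: Mon, 1966: Tue, 1967: Wed, 1968: Fri, 1969: Sat, 1970: Sun, 1971: Mon, 1972: Wed, 1973: Thu ✓, 1974: Fri, 1975: Sat, 1976: Mon, 1977: Tue, 1978: Wed, 1979: Thu ✓, 1980: Sat, 1981: Sun, 1982: Mon, 1983: Tue, 1984: Thu ✓, 1985: Fri, 1986: Sat, 1987: Sun, 1988: Tue, 1989: Wed, 1990: Thu ✓
Thursdays: 1962, 1973, 1979, 1984, 1990.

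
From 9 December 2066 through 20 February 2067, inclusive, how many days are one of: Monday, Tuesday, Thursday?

9 December 2066 is a Thursday.
That's 74 days from start to end, counting both.
74 = 7 × 10 + 4, so there are 10 full weeks plus 4 extra days.
Each full week contributes 3 days from the set (Mon, Tue, Thu): 10 × 3 = 30.
The 4 extra days are Thu, Fri, Sat, Sun — 1 of them qualifies.
Total: 30 + 1 = 31.

31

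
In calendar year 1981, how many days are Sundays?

52

1 January 1981 is a Thursday.
That's 365 days from start to end, counting both.
365 = 7 × 52 + 1, so there are 52 full weeks plus 1 extra day.
Each full week contributes one Sunday: 52 so far.
The 1 extra day is Thursday — none qualify.
Total: 52 + 0 = 52.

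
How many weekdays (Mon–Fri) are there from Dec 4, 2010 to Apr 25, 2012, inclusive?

363 weekdays

Dec 4, 2010 is a Saturday.
The range spans 509 days (inclusive of both endpoints).
509 = 7 × 72 + 5, so there are 72 full weeks plus 5 extra days.
Each full week contributes 5 weekdays (Mon–Fri): 72 × 5 = 360.
The 5 extra days are Sat, Sun, Mon, Tue, Wed — 3 of them qualify.
Total: 360 + 3 = 363.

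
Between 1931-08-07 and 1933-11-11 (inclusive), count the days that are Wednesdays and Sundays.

236

1931-08-07 is a Friday.
The range spans 828 days (inclusive of both endpoints).
828 = 7 × 118 + 2, so there are 118 full weeks plus 2 extra days.
Each full week contributes 2 days from the set (Wed, Sun): 118 × 2 = 236.
The 2 extra days are Friday, Saturday — none qualify.
Total: 236 + 0 = 236.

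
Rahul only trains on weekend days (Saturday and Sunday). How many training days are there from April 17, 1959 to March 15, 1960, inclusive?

96

April 17, 1959 is a Friday.
The range spans 334 days (inclusive of both endpoints).
334 = 7 × 47 + 5, so there are 47 full weeks plus 5 extra days.
Each full week contributes 2 weekend days (Sat, Sun): 47 × 2 = 94.
The 5 extra days are Friday, Saturday, Sunday, Monday, Tuesday — 2 of them qualify.
Total: 94 + 2 = 96.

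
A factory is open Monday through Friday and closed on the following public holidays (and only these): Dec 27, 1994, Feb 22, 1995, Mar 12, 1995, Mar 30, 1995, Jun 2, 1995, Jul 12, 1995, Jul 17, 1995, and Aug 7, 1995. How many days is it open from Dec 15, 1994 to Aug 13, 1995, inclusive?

Dec 15, 1994 is a Thursday.
The range spans 242 days (inclusive of both endpoints).
242 = 7 × 34 + 4, so there are 34 full weeks plus 4 extra days.
Each full week contributes 5 weekdays (Mon–Fri): 34 × 5 = 170.
The 4 extra days are Thursday, Friday, Saturday, Sunday — 2 of them qualify.
Total: 170 + 2 = 172.
Holidays: Dec 27, 1994 (Tue); Feb 22, 1995 (Wed); Mar 12, 1995 (Sun); Mar 30, 1995 (Thu); Jun 2, 1995 (Fri); Jul 12, 1995 (Wed); Jul 17, 1995 (Mon); Aug 7, 1995 (Mon).
7 of the 8 holidays fall on weekdays; the rest are weekends and were already excluded.
Business days: 172 − 7 = 165.

165 business days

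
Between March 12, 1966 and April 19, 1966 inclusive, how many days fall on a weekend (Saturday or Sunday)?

12

March 12, 1966 is a Saturday.
The range spans 39 days (inclusive of both endpoints).
39 = 7 × 5 + 4, so there are 5 full weeks plus 4 extra days.
Each full week contributes 2 weekend days (Sat, Sun): 5 × 2 = 10.
The 4 extra days are Saturday, Sunday, Monday, Tuesday — 2 of them qualify.
Total: 10 + 2 = 12.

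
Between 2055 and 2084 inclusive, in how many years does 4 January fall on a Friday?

Day of week of January 4 in each year:
2055: Mon, 2056: Tue, 2057: Thu, 2058: Fri ✓, 2059: Sat, 2060: Sun, 2061: Tue, 2062: Wed, 2063: Thu, 2064: Fri ✓, 2065: Sun, 2066: Mon, 2067: Tue, 2068: Wed, 2069: Fri ✓, 2070: Sat, 2071: Sun, 2072: Mon, 2073: Wed, 2074: Thu, 2075: Fri ✓, 2076: Sat, 2077: Mon, 2078: Tue, 2079: Wed, 2080: Thu, 2081: Sat, 2082: Sun, 2083: Mon, 2084: Tue
Fridays: 2058, 2064, 2069, 2075.

4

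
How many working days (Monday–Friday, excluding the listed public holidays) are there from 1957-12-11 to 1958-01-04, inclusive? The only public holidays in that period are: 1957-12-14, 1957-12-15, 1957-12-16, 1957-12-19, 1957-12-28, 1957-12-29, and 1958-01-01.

1957-12-11 is a Wednesday.
From 1957-12-11 to 1958-01-04 is 25 days inclusive.
25 = 7 × 3 + 4, so there are 3 full weeks plus 4 extra days.
Each full week contributes 5 weekdays (Mon–Fri): 3 × 5 = 15.
The 4 extra days are Wed, Thu, Fri, Sat — 3 of them qualify.
Total: 15 + 3 = 18.
Holidays: 1957-12-14 (Sat); 1957-12-15 (Sun); 1957-12-16 (Mon); 1957-12-19 (Thu); 1957-12-28 (Sat); 1957-12-29 (Sun); 1958-01-01 (Wed).
3 of the 7 holidays fall on weekdays; the rest are weekends and were already excluded.
Business days: 18 − 3 = 15.

15 working days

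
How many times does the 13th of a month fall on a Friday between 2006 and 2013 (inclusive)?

Friday-the-13ths by year:
2006: Jan, Oct
2007: Apr, Jul
2008: Jun
2009: Feb, Mar, Nov
2010: Aug
2011: May
2012: Jan, Apr, Jul
2013: Sep, Dec

15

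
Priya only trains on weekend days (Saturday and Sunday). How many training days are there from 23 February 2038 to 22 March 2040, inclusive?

216

23 February 2038 is a Tuesday.
From 23 February 2038 to 22 March 2040 is 759 days inclusive.
759 = 7 × 108 + 3, so there are 108 full weeks plus 3 extra days.
Each full week contributes 2 weekend days (Sat, Sun): 108 × 2 = 216.
The 3 extra days are Tue, Wed, Thu — none qualify.
Total: 216 + 0 = 216.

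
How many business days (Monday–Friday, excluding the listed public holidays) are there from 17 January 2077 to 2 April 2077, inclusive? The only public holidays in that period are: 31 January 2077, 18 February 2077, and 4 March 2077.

53 business days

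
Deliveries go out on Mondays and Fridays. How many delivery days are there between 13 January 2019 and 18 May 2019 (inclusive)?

36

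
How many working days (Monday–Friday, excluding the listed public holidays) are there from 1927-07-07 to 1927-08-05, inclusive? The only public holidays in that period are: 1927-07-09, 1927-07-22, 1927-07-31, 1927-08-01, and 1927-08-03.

1927-07-07 is a Thursday.
From 1927-07-07 to 1927-08-05 is 30 days inclusive.
30 = 7 × 4 + 2, so there are 4 full weeks plus 2 extra days.
Each full week contributes 5 weekdays (Mon–Fri): 4 × 5 = 20.
The 2 extra days are Thu, Fri — 2 of them qualify.
Total: 20 + 2 = 22.
Holidays: 1927-07-09 (Sat); 1927-07-22 (Fri); 1927-07-31 (Sun); 1927-08-01 (Mon); 1927-08-03 (Wed).
3 of the 5 holidays fall on weekdays; the rest are weekends and were already excluded.
Business days: 22 − 3 = 19.

19 working days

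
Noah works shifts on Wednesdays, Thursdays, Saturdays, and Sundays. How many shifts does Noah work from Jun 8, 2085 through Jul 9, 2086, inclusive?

Jun 8, 2085 is a Friday.
The range spans 397 days (inclusive of both endpoints).
397 = 7 × 56 + 5, so there are 56 full weeks plus 5 extra days.
Each full week contributes 4 days from the set (Wed, Thu, Sat, Sun): 56 × 4 = 224.
The 5 extra days are Fri, Sat, Sun, Mon, Tue — 2 of them qualify.
Total: 224 + 2 = 226.

226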